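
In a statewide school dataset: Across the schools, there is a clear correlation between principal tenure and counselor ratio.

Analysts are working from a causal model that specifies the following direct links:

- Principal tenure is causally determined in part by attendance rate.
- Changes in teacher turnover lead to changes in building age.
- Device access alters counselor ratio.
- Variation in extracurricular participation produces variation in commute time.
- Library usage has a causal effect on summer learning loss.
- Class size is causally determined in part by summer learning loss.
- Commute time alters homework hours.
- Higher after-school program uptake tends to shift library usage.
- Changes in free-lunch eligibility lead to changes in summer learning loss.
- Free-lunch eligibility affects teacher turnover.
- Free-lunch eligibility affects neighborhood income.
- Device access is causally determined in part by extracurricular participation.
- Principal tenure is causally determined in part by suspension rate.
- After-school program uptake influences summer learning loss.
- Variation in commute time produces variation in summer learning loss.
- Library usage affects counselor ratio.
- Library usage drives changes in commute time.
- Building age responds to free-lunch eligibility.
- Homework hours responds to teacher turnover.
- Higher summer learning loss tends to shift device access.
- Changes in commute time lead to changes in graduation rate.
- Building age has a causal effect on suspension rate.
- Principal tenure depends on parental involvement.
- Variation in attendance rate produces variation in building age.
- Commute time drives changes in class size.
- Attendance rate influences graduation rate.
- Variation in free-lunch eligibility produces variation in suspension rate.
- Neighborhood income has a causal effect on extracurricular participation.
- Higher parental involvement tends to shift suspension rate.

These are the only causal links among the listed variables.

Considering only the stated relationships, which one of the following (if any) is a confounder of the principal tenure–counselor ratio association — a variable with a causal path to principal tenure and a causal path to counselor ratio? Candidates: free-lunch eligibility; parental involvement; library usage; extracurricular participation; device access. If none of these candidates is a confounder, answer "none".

free-lunch eligibility

Free-lunch eligibility causes principal tenure (free-lunch eligibility → suspension rate → principal tenure) and also causes counselor ratio (free-lunch eligibility → summer learning loss → device access → counselor ratio); it is a common cause of both.
Each of the other candidates lacks a causal path to at least one of principal tenure and counselor ratio, so they do not confound the relationship.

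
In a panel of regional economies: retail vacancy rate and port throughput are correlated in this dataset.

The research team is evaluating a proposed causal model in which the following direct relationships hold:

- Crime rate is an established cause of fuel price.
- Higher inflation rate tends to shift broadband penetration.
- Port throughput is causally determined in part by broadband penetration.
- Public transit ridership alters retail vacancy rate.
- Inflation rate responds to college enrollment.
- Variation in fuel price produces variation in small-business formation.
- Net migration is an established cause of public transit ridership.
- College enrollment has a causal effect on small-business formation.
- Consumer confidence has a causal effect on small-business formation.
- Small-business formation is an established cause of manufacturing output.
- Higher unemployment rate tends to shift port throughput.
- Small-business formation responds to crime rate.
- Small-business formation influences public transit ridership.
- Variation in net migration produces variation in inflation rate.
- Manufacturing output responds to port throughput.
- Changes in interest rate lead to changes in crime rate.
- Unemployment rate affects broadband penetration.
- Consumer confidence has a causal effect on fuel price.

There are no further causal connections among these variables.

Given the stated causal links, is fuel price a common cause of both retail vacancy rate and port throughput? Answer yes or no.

Fuel price has no stated causal path to port throughput. A confounder must cause both variables, so fuel price does not qualify.

no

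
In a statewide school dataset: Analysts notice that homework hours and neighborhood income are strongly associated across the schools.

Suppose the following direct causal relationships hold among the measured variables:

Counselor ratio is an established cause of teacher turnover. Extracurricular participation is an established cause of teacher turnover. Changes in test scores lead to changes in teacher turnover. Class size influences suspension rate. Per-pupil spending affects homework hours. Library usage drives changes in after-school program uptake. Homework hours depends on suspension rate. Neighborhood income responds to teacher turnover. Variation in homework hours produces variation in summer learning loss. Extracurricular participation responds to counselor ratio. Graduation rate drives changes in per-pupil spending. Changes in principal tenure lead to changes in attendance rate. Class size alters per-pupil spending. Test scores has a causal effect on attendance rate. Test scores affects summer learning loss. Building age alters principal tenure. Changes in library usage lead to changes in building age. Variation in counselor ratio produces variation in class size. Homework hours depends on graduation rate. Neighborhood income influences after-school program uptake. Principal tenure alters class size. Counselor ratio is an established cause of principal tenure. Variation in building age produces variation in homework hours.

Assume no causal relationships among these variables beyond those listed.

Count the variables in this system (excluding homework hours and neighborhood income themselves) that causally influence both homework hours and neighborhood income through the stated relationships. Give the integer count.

1

The common causes are: counselor ratio (to homework hours via counselor ratio → class size → suspension rate → homework hours; to neighborhood income via counselor ratio → teacher turnover → neighborhood income).
Every other variable lacks a causal path to at least one of homework hours and neighborhood income.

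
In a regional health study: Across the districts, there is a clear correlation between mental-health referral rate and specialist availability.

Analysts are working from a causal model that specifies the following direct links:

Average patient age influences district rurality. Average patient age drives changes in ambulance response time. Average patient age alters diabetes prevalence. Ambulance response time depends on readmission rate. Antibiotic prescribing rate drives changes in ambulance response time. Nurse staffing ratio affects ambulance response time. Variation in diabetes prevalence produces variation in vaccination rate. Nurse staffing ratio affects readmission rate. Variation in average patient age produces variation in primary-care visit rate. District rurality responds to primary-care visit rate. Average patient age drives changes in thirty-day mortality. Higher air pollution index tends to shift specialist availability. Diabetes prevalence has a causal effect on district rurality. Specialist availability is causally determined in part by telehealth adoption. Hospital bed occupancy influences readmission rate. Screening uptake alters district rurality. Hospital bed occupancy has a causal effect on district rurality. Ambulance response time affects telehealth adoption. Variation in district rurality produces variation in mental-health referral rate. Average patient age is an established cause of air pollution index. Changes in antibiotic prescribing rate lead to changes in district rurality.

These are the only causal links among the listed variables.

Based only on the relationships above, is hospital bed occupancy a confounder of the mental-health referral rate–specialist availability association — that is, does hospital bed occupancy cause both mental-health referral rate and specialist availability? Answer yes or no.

Hospital bed occupancy has a causal path to mental-health referral rate (hospital bed occupancy → district rurality → mental-health referral rate) and to specialist availability (hospital bed occupancy → readmission rate → ambulance response time → telehealth adoption → specialist availability), so it is a common cause of both — a confounder.

yes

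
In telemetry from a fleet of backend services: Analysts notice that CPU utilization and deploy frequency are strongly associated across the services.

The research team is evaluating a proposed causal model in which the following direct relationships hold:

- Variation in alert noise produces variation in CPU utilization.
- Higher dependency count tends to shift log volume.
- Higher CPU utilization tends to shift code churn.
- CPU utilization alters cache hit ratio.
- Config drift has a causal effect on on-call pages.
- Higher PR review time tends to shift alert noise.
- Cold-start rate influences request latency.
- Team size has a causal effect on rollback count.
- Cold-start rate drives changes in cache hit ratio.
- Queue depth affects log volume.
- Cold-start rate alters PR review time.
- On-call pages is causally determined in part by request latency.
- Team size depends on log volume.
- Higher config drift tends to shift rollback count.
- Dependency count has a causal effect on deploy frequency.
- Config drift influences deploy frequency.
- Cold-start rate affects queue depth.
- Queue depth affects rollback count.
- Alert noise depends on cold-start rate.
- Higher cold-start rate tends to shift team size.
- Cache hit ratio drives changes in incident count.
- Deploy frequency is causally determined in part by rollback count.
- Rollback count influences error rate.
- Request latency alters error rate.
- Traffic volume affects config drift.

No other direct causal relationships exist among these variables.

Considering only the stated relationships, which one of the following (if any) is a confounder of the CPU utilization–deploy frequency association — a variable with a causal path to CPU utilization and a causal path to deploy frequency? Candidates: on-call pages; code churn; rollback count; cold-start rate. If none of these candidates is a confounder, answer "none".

Cold-start rate causes CPU utilization (cold-start rate → alert noise → CPU utilization) and also causes deploy frequency (cold-start rate → team size → rollback count → deploy frequency); it is a common cause of both.
Each of the other candidates lacks a causal path to at least one of CPU utilization and deploy frequency, so they do not confound the relationship.

cold-start rate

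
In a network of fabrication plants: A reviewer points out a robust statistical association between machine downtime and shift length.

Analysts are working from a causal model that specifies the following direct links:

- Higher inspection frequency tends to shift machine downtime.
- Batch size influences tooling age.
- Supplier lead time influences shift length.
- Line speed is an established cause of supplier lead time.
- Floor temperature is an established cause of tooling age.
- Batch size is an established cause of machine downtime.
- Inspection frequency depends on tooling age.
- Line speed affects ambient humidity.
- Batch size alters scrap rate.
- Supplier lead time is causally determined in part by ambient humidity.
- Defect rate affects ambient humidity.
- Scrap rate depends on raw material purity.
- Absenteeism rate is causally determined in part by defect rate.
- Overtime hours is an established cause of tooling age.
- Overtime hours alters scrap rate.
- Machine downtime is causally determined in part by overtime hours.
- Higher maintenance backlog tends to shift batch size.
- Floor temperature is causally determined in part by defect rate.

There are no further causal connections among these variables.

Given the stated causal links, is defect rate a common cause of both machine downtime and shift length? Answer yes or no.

yes

Defect rate has a causal path to machine downtime (defect rate → floor temperature → tooling age → inspection frequency → machine downtime) and to shift length (defect rate → ambient humidity → supplier lead time → shift length), so it is a common cause of both — a confounder.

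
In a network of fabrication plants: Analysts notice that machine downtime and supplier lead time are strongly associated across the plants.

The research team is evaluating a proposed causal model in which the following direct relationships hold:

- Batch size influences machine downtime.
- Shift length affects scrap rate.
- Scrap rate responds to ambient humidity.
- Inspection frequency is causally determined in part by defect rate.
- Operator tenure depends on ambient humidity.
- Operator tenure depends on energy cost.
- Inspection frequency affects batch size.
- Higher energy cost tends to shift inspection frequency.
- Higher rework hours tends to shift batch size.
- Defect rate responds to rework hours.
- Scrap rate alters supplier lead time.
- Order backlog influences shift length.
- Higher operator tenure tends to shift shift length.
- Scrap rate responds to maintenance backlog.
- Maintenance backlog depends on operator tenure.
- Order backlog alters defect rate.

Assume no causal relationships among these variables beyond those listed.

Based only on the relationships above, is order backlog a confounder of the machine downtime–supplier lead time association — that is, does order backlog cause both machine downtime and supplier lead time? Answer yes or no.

Order backlog has a causal path to machine downtime (order backlog → defect rate → inspection frequency → batch size → machine downtime) and to supplier lead time (order backlog → shift length → scrap rate → supplier lead time), so it is a common cause of both — a confounder.

yes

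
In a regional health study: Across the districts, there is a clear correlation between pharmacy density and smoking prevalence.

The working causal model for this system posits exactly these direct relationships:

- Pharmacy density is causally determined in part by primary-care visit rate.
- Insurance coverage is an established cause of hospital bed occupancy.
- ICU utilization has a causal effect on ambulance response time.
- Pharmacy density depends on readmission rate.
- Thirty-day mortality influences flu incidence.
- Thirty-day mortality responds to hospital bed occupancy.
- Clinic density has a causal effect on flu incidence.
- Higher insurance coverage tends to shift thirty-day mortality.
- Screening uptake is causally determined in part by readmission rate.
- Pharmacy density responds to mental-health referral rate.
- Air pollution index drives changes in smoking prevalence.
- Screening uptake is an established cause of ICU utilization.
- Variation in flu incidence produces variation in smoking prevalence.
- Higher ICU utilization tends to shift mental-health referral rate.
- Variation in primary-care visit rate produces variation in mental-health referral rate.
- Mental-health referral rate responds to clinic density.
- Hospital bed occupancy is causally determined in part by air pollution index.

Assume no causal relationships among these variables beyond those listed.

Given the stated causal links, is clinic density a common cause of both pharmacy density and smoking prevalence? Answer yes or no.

yes

Clinic density has a causal path to pharmacy density (clinic density → mental-health referral rate → pharmacy density) and to smoking prevalence (clinic density → flu incidence → smoking prevalence), so it is a common cause of both — a confounder.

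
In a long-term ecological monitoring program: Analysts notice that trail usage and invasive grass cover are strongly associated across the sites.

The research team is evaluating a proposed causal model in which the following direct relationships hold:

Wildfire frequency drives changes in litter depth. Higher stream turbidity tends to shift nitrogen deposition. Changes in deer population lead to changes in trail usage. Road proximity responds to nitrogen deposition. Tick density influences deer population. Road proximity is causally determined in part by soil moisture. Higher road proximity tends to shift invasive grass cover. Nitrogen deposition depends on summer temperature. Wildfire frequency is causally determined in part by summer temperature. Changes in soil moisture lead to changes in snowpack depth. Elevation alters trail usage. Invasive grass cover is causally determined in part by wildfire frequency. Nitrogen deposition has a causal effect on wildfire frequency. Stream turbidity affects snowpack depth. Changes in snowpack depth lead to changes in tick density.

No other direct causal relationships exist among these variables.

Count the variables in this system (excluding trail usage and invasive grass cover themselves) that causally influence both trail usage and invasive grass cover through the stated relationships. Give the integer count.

2

The common causes are: soil moisture (to trail usage via soil moisture → snowpack depth → tick density → deer population → trail usage; to invasive grass cover via soil moisture → road proximity → invasive grass cover); stream turbidity (to trail usage via stream turbidity → snowpack depth → tick density → deer population → trail usage; to invasive grass cover via stream turbidity → nitrogen deposition → wildfire frequency → invasive grass cover).
Every other variable lacks a causal path to at least one of trail usage and invasive grass cover.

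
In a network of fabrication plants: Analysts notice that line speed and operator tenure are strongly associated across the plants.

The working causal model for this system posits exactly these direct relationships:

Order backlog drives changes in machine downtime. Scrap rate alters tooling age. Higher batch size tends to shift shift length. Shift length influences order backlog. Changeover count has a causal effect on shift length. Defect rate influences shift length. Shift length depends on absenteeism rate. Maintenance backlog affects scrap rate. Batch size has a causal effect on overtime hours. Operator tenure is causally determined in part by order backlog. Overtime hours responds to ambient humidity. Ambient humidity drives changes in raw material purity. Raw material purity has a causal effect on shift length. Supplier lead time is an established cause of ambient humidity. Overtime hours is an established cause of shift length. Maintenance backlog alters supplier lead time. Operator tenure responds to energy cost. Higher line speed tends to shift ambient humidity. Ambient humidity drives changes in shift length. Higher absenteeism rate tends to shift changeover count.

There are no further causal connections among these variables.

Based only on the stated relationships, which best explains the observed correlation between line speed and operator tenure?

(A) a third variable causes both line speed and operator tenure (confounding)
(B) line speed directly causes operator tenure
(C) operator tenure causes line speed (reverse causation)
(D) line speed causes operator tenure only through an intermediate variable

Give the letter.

D

Line speed reaches operator tenure through line speed → ambient humidity → shift length → order backlog → operator tenure — an indirect causal chain with no direct line speed → operator tenure link. No variable causes both line speed and operator tenure, so confounding is ruled out; the effect is mediated.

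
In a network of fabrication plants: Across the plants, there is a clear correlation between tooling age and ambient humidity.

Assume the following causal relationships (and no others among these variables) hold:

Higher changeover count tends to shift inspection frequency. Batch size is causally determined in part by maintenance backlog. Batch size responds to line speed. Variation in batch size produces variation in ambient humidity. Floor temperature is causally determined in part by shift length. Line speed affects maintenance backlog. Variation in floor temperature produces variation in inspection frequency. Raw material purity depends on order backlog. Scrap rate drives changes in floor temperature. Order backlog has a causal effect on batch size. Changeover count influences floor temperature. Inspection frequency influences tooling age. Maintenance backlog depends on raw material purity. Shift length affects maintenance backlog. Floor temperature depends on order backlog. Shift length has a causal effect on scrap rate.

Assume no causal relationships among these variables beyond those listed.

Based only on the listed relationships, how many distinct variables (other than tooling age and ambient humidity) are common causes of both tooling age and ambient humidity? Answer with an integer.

The common causes are: order backlog (to tooling age via order backlog → floor temperature → inspection frequency → tooling age; to ambient humidity via order backlog → batch size → ambient humidity); shift length (to tooling age via shift length → floor temperature → inspection frequency → tooling age; to ambient humidity via shift length → maintenance backlog → batch size → ambient humidity).
Every other variable lacks a causal path to at least one of tooling age and ambient humidity.

2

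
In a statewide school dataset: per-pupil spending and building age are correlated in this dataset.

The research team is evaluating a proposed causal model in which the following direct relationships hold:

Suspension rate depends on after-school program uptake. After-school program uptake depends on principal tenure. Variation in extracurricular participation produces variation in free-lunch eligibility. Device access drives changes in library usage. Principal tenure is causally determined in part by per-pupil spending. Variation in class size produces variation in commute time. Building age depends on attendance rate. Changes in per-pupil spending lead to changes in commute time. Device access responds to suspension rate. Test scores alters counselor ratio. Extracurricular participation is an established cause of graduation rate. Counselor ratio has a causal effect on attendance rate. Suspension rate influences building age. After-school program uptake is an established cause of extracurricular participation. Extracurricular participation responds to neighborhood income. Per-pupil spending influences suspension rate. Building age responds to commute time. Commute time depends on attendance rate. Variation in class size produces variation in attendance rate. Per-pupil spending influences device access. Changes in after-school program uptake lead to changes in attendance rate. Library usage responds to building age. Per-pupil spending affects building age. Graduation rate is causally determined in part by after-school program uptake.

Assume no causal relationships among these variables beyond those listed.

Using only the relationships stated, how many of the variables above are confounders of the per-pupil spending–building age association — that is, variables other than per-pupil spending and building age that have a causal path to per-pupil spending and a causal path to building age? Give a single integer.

0

No listed variable has a causal path to both per-pupil spending and building age, so there are no common causes.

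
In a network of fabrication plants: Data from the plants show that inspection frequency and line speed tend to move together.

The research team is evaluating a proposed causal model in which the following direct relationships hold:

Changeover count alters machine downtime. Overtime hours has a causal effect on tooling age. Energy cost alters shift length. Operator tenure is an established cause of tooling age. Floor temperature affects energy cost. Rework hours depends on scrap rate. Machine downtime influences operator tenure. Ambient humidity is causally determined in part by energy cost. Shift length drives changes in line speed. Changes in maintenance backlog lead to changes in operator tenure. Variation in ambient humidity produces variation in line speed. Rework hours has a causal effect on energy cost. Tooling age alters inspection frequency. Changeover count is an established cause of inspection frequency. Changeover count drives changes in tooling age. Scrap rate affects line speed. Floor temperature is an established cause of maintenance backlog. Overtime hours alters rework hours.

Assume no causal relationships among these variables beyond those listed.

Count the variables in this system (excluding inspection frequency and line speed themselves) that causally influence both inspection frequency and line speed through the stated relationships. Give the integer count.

The common causes are: floor temperature (to inspection frequency via floor temperature → maintenance backlog → operator tenure → tooling age → inspection frequency; to line speed via floor temperature → energy cost → ambient humidity → line speed); overtime hours (to inspection frequency via overtime hours → tooling age → inspection frequency; to line speed via overtime hours → rework hours → energy cost → ambient humidity → line speed).
Every other variable lacks a causal path to at least one of inspection frequency and line speed.

2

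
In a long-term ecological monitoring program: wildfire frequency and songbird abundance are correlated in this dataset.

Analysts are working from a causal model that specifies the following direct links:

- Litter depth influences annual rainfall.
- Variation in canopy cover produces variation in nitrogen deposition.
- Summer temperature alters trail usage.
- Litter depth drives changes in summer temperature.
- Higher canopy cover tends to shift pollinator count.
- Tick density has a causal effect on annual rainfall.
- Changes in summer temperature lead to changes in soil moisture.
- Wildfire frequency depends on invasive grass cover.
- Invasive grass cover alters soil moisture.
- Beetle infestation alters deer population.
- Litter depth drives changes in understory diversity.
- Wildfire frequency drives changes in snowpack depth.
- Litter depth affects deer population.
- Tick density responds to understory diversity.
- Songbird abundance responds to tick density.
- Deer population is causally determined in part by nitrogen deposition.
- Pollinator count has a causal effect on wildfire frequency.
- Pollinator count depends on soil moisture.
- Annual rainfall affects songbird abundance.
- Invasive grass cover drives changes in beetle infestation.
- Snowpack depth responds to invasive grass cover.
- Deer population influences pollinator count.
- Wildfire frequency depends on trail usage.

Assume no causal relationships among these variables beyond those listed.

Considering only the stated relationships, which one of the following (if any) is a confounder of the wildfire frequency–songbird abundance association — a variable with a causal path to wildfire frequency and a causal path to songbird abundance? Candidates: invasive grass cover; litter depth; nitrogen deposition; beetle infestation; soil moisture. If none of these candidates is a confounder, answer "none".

litter depth

Litter depth causes wildfire frequency (litter depth → summer temperature → trail usage → wildfire frequency) and also causes songbird abundance (litter depth → annual rainfall → songbird abundance); it is a common cause of both.
Each of the other candidates lacks a causal path to at least one of wildfire frequency and songbird abundance, so they do not confound the relationship.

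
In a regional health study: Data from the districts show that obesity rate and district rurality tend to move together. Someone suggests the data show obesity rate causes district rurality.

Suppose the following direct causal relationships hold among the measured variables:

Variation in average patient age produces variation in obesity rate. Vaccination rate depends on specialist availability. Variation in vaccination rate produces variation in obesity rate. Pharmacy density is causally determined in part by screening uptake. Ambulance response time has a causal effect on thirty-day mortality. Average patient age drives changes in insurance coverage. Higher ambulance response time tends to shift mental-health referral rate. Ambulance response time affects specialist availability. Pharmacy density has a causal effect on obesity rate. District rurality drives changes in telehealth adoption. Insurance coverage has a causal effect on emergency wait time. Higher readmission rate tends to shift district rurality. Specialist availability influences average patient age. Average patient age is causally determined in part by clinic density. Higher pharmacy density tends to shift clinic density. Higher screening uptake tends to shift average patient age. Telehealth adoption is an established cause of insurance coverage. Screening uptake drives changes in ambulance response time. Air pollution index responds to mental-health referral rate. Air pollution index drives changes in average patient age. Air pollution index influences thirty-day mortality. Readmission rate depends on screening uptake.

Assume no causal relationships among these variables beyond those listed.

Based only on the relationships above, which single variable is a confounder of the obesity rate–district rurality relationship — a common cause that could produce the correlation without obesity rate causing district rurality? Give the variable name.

screening uptake

Screening uptake has a causal path to obesity rate (screening uptake → average patient age → obesity rate) and a separate causal path to district rurality (screening uptake → readmission rate → district rurality), so it is a common cause of both.
No stated relationship gives obesity rate a causal route to district rurality, so the correlation is explained by the shared upstream cause rather than a direct effect.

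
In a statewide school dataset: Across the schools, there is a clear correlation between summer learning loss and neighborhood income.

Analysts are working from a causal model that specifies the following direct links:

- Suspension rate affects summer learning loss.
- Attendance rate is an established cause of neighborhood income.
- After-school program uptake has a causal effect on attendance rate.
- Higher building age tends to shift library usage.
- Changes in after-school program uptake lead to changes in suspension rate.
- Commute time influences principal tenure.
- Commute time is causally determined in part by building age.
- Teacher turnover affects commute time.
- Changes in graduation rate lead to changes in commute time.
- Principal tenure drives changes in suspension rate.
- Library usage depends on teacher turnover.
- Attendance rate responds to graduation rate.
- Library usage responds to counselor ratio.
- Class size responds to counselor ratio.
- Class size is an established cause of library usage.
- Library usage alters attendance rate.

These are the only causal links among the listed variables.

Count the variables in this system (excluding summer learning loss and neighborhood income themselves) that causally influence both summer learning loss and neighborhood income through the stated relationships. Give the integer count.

4

The common causes are: after-school program uptake (to summer learning loss via after-school program uptake → suspension rate → summer learning loss; to neighborhood income via after-school program uptake → attendance rate → neighborhood income); building age (to summer learning loss via building age → commute time → principal tenure → suspension rate → summer learning loss; to neighborhood income via building age → library usage → attendance rate → neighborhood income); graduation rate (to summer learning loss via graduation rate → commute time → principal tenure → suspension rate → summer learning loss; to neighborhood income via graduation rate → attendance rate → neighborhood income); teacher turnover (to summer learning loss via teacher turnover → commute time → principal tenure → suspension rate → summer learning loss; to neighborhood income via teacher turnover → library usage → attendance rate → neighborhood income).
Every other variable lacks a causal path to at least one of summer learning loss and neighborhood income.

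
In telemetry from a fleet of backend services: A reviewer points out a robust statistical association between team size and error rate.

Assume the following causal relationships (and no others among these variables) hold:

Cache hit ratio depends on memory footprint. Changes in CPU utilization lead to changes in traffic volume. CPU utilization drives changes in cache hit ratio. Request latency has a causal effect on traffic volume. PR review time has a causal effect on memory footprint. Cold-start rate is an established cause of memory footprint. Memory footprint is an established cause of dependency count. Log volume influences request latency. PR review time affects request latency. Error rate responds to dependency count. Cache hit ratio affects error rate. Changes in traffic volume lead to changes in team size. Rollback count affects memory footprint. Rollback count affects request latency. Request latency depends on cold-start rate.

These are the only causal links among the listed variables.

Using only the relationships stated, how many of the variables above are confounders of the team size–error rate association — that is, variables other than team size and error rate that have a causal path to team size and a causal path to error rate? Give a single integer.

4

The common causes are: CPU utilization (to team size via CPU utilization → traffic volume → team size; to error rate via CPU utilization → cache hit ratio → error rate); PR review time (to team size via PR review time → request latency → traffic volume → team size; to error rate via PR review time → memory footprint → dependency count → error rate); cold-start rate (to team size via cold-start rate → request latency → traffic volume → team size; to error rate via cold-start rate → memory footprint → dependency count → error rate); rollback count (to team size via rollback count → request latency → traffic volume → team size; to error rate via rollback count → memory footprint → dependency count → error rate).
Every other variable lacks a causal path to at least one of team size and error rate.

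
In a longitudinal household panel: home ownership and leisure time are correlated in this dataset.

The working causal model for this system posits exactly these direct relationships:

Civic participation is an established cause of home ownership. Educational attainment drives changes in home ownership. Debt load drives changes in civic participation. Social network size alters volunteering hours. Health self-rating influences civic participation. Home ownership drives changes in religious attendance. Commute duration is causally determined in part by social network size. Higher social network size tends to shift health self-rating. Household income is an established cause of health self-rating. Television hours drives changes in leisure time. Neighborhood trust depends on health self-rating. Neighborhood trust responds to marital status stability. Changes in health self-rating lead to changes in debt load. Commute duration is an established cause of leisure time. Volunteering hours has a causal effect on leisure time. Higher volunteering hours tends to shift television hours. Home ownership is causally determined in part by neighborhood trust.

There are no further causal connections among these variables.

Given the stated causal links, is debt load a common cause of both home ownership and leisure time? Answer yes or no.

Debt load has no stated causal path to leisure time. A confounder must cause both variables, so debt load does not qualify.

no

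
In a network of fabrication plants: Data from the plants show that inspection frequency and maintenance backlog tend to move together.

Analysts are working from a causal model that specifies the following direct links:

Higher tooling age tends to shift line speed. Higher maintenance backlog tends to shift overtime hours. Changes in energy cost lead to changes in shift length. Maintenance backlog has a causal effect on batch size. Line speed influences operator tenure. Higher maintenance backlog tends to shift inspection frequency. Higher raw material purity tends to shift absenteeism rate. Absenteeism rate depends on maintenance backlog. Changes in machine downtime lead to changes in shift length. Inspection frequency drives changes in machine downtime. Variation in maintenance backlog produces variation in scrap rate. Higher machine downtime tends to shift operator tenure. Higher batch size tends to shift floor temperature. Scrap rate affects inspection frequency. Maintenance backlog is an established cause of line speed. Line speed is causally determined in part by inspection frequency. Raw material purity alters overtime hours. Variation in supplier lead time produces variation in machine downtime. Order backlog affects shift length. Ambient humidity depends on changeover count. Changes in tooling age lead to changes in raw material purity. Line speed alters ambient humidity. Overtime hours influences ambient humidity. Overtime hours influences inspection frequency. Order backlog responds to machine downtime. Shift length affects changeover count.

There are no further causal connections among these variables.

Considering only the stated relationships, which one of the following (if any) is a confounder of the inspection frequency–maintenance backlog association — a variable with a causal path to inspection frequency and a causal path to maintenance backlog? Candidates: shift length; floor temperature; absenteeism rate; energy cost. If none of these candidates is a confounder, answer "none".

None of the listed candidates has causal paths to both inspection frequency and maintenance backlog in the stated relationships, so none is a common cause.

none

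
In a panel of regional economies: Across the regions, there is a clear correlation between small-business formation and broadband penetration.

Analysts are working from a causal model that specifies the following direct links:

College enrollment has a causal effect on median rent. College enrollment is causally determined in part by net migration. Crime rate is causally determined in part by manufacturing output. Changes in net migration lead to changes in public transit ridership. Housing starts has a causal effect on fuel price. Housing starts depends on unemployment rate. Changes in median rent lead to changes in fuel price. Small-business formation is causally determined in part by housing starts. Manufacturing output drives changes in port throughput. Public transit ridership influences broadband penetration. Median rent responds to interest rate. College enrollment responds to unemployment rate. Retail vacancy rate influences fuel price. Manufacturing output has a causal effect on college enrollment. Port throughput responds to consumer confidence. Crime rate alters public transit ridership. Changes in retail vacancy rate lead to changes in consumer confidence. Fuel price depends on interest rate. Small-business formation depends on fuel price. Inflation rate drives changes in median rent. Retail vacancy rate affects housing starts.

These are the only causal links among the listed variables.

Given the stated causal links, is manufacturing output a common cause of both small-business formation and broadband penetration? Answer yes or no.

Manufacturing output has a causal path to small-business formation (manufacturing output → college enrollment → median rent → fuel price → small-business formation) and to broadband penetration (manufacturing output → crime rate → public transit ridership → broadband penetration), so it is a common cause of both — a confounder.

yes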